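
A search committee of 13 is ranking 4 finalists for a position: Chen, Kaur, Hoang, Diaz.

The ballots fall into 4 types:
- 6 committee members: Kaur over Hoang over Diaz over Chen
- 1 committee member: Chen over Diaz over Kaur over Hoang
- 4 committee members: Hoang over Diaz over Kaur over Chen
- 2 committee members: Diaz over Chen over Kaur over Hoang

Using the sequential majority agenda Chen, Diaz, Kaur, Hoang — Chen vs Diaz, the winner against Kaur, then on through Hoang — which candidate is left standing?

Hoang

Round 1: Chen vs Diaz — 1–12, Diaz advances.
Round 2: Diaz vs Kaur — 7–6, Diaz advances.
Round 3: Diaz vs Hoang — 3–10, Hoang advances.
Hoang survives the agenda.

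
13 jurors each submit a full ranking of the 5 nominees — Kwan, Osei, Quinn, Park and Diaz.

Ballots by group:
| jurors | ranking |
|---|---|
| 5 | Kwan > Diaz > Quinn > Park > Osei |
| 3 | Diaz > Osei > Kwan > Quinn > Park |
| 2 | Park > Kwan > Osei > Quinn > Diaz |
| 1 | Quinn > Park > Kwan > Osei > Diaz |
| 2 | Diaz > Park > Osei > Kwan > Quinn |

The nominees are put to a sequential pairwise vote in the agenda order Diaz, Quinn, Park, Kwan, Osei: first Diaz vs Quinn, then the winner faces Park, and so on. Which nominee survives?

Kwan

Round 1: Diaz vs Quinn — 10–3, Diaz advances.
Round 2: Diaz vs Park — 10–3, Diaz advances.
Round 3: Diaz vs Kwan — 5–8, Kwan advances.
Round 4: Kwan vs Osei — 8–5, Kwan advances.
Kwan survives the agenda.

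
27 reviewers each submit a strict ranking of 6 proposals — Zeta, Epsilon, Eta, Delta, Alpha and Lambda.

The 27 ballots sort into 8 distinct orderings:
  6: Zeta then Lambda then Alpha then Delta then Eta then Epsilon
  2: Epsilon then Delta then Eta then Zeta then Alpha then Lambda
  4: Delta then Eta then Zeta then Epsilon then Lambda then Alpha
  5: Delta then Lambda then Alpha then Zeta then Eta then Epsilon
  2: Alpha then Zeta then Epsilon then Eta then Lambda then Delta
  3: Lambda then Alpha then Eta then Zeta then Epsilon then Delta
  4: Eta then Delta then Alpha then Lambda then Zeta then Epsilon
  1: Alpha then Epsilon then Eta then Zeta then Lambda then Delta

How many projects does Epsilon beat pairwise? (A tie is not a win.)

Epsilon against each rival (27 reviewers):
Epsilon vs Zeta: Zeta wins 24–3.
Epsilon vs Eta: Eta, 22–5.
Epsilon vs Delta: Epsilon preferred on 2+2+3+1 = 8 ballots; Delta wins 19–8.
Epsilon–Alpha: Alpha 21–6.
Epsilon vs Lambda: Epsilon preferred on 2+4+2+1 = 9 ballots; Lambda wins 18–9.
Epsilon beats no one; loses to Zeta, Eta, Delta, Alpha, Lambda — 0 pairwise wins.

0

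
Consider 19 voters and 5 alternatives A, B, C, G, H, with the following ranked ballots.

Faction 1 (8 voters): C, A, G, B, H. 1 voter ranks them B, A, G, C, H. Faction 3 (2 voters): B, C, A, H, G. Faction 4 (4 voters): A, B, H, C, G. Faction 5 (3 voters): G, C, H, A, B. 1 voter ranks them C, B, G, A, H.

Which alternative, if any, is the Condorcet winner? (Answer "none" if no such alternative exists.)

C

Pairwise majorities:
A vs B: A, 15–4.
A vs C: C wins 14–5.
A–G: A 15–4.
A vs H: A wins 16–3.
B vs C: C, 12–7.
B–G: G 11–8.
B vs H: B wins 16–3.
C vs G: C wins 15–4.
C vs H: C, 15–4.
G–H: G 13–6.
Only C has no losses; C is the Condorcet winner.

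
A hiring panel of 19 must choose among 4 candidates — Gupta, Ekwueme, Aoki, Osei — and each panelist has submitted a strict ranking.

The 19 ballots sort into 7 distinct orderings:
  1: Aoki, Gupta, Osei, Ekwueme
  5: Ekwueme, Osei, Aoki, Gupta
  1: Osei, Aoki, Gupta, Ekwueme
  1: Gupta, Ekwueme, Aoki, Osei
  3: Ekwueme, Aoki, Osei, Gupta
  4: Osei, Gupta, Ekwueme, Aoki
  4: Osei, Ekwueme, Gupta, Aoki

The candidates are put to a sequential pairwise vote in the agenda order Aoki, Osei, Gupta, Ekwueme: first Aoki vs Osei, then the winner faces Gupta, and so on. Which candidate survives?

Osei

Round 1: Aoki vs Osei — 5–14, Osei advances.
Round 2: Osei vs Gupta — 17–2, Osei advances.
Round 3: Osei vs Ekwueme — 10–9, Osei advances.
The agenda winner is Osei.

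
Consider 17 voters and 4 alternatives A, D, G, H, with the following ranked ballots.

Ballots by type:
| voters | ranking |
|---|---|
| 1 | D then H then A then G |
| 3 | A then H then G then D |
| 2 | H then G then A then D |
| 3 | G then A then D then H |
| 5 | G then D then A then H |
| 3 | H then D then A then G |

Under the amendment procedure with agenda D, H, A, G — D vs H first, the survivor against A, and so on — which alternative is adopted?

G

Round 1: D vs H — 9–8, D advances.
Round 2: D vs A — 9–8, D advances.
Round 3: D vs G — 4–13, G advances.
The agenda winner is G.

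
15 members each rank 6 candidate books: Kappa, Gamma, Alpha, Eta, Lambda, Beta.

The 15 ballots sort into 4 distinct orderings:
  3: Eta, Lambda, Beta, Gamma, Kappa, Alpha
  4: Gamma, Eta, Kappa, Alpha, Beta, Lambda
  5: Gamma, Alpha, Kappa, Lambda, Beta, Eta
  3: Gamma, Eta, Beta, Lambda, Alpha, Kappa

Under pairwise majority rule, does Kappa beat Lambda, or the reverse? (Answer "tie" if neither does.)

Kappa

Ballots ranking Kappa above Lambda: 4 + 5 = 9.
Ballots ranking Lambda above Kappa: 15 − 9 = 6.
Kappa wins the head-to-head 9–6.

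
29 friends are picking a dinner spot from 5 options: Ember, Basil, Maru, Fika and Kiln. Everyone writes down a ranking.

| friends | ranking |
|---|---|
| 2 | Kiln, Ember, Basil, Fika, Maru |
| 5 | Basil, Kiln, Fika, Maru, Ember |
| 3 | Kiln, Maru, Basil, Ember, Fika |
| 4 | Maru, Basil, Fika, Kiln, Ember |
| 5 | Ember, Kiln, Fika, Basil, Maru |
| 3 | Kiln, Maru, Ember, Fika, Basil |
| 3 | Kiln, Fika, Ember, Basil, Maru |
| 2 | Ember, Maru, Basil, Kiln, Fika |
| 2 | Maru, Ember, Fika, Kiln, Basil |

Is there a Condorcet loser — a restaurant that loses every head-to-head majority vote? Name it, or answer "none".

none

Pairwise majorities:
Ember vs Basil: Ember is ranked higher on 2+5+3+3+2+2 = 17 ballots, Basil on 12. Ember wins 17–12.
Ember vs Maru: 12 to 17, Maru.
Ember vs Fika: Ember preferred on 2+3+5+3+2+2 = 17 ballots; Ember wins 17–12.
Ember–Kiln: Kiln 20–9.
Basil vs Maru: 2+5+5+3 = 15 for Basil, 14 for Maru — Basil by 15–14.
Basil vs Fika: Basil, 16–13.
Basil vs Kiln: Kiln wins 18–11.
Maru vs Fika: Fika wins 15–14.
Maru vs Kiln: 4+2+2 = 8 for Maru, 21 for Kiln — Kiln by 21–8.
Fika vs Kiln: Kiln, 23–6.
No restaurant is winless: Ember beats Basil; Basil beats Maru; Maru beats Ember; Fika beats Maru; Kiln beats Ember. There is no Condorcet loser.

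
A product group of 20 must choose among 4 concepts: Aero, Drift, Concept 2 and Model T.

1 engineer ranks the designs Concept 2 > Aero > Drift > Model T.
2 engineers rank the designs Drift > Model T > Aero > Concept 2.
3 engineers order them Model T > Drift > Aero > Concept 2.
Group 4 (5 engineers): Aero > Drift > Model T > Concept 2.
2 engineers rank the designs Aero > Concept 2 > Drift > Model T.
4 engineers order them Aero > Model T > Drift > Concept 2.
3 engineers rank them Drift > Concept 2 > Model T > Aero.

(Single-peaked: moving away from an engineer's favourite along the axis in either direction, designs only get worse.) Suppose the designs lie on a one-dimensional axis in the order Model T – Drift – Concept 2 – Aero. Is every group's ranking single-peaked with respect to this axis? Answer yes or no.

no

Axis positions: Model T=1, Drift=2, Concept 2=3, Aero=4.
Group 1 (peak Concept 2 at position 3): ranking walks positions 3-4-2-1, expanding outward from the peak — single-peaked.
Group 2: ranking walks positions 2-1-4-3; Aero is ranked above Concept 2 even though Concept 2 lies between Aero and the peak Drift on the axis — preferences dip and rise again. Not single-peaked.
Group 3: ranking walks positions 1-2-4-3; Aero is ranked above Concept 2 even though Concept 2 lies between Aero and the peak Model T on the axis — preferences dip and rise again. Not single-peaked.
Group 4: ranking walks positions 4-2-1-3; Drift is ranked above Concept 2 even though Concept 2 lies between Drift and the peak Aero on the axis — preferences dip and rise again. Not single-peaked.
Group 5 (peak Aero at position 4): ranking walks positions 4-3-2-1, expanding outward from the peak — single-peaked.
Group 6: ranking walks positions 4-1-2-3; Model T is ranked above Concept 2 even though Concept 2 lies between Model T and the peak Aero on the axis — preferences dip and rise again. Not single-peaked.
Group 7 (peak Drift at position 2): ranking walks positions 2-3-1-4, expanding outward from the peak — single-peaked.
Group 2 violates single-peakedness, so the profile is not single-peaked on this axis.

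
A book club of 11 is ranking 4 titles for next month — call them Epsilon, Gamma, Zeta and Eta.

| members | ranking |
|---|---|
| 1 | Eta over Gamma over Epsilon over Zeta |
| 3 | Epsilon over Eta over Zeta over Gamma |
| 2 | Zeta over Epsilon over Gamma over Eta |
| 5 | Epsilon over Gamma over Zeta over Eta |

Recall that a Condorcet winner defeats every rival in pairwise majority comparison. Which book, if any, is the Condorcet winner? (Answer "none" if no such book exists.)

Check each pair by majority over 11 ballots:
Epsilon–Gamma: Epsilon 10–1.
Epsilon vs Zeta: 1+3+5 = 9 for Epsilon, 2 for Zeta — Epsilon by 9–2.
Epsilon vs Eta: 3+2+5 = 10 for Epsilon, 1 for Eta — Epsilon by 10–1.
Gamma–Zeta: Gamma 6–5.
Gamma–Eta: Gamma 7–4.
Zeta vs Eta: Zeta is ranked higher on 2+5 = 7 ballots, Eta on 4. Zeta wins 7–4.
Epsilon wins every pairwise contest, so Epsilon is the Condorcet winner.

Epsilon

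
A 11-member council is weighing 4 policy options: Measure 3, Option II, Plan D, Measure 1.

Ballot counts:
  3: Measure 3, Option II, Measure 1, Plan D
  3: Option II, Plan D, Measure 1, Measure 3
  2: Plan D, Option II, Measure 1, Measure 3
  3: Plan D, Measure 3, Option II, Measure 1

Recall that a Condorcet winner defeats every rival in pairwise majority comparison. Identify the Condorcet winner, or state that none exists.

Check each pair by majority over 11 ballots:
Measure 3–Option II: Measure 3 6–5.
Measure 3–Plan D: Plan D 8–3.
Measure 3–Measure 1: Measure 3 6–5.
Option II vs Plan D: Option II, 6–5.
Option II–Measure 1: Option II 11–0.
Plan D–Measure 1: Plan D 8–3.
Each option drops at least one matchup (Measure 3 loses to Plan D; Option II loses to Measure 3; Plan D loses to Option II; Measure 1 loses to Measure 3); the cycle Measure 3 > Option II > Plan D > Measure 3 rules out a Condorcet winner.

none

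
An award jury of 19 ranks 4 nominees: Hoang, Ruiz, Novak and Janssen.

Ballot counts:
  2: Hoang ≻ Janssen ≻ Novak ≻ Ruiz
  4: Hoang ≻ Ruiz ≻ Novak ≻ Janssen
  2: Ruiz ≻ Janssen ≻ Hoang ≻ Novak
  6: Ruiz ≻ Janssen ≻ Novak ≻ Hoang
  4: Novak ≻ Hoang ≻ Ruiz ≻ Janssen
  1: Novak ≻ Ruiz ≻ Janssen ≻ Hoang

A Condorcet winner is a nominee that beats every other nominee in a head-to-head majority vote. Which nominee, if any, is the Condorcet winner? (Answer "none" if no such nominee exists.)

Head-to-head results (19 jurors):
Hoang vs Ruiz: Hoang is ranked higher on 2+4+4 = 10 ballots, Ruiz on 9. Hoang wins 10–9.
Hoang vs Novak: 2+4+2 = 8 for Hoang, 11 for Novak — Novak by 11–8.
Hoang vs Janssen: 10 to 9, Hoang.
Ruiz vs Novak: 12 to 7, Ruiz.
Ruiz vs Janssen: Ruiz is ranked higher on 4+2+6+4+1 = 17 ballots, Janssen on 2. Ruiz wins 17–2.
Novak vs Janssen: Novak is ranked higher on 4+4+1 = 9 ballots, Janssen on 10. Janssen wins 10–9.
Every nominee loses at least once (Hoang loses to Novak; Ruiz loses to Hoang; Novak loses to Ruiz; Janssen loses to Hoang). The majority relation contains the cycle Hoang beats Ruiz beats Novak beats Hoang, so there is no Condorcet winner.

none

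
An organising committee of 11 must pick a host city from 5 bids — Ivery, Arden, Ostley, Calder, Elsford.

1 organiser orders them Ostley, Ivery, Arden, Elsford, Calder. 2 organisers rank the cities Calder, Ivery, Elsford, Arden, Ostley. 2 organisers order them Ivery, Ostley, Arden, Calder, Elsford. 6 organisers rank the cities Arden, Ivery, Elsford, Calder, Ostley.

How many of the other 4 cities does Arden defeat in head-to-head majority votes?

4

Arden against each rival (11 organisers):
Arden vs Ivery: Arden, 6–5.
Arden–Ostley: Arden 8–3.
Arden vs Calder: Arden wins 9–2.
Arden vs Elsford: Arden preferred on 1+2+6 = 9 ballots; Arden wins 9–2.
Arden beats Ivery, Ostley, Calder, Elsford — 4 pairwise wins.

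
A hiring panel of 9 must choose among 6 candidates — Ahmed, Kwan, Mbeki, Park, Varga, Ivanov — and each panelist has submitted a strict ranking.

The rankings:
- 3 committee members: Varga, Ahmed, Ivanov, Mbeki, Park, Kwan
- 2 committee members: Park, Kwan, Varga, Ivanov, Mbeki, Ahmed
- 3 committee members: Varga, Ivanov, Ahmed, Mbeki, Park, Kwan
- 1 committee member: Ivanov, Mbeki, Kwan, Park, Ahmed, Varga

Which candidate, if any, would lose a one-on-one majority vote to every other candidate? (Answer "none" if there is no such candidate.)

Pairwise majorities:
Ahmed–Kwan: Ahmed 6–3.
Ahmed vs Mbeki: Ahmed wins 6–3.
Ahmed vs Park: Ahmed wins 6–3.
Ahmed vs Varga: Ahmed is ranked higher on 1 ballot, Varga on 8. Varga wins 8–1.
Ahmed vs Ivanov: 3 to 6, Ivanov.
Kwan vs Mbeki: Mbeki, 7–2.
Kwan vs Park: Park, 8–1.
Kwan vs Varga: Varga, 6–3.
Kwan vs Ivanov: 2 for Kwan, 7 for Ivanov — Ivanov by 7–2.
Mbeki vs Park: Mbeki preferred on 3+3+1 = 7 ballots; Mbeki wins 7–2.
Mbeki vs Varga: Varga wins 8–1.
Mbeki vs Ivanov: Ivanov wins 9–0.
Park vs Varga: Varga wins 6–3.
Park vs Ivanov: Ivanov, 7–2.
Varga vs Ivanov: Varga, 8–1.
Kwan is beaten in every head-to-head and is the Condorcet loser.

Kwan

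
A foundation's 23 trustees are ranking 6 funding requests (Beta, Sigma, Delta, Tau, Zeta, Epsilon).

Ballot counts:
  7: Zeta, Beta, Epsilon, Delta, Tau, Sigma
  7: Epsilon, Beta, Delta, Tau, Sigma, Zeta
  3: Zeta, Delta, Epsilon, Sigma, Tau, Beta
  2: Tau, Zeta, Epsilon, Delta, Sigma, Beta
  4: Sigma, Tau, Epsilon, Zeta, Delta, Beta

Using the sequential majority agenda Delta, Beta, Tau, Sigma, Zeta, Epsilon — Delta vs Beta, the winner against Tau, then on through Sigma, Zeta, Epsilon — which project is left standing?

Zeta

Round 1: Delta vs Beta — 9–14, Beta advances.
Round 2: Beta vs Tau — 14–9, Beta advances.
Round 3: Beta vs Sigma — 14–9, Beta advances.
Round 4: Beta vs Zeta — 7–16, Zeta advances.
Round 5: Zeta vs Epsilon — 12–11, Zeta advances.
The agenda winner is Zeta.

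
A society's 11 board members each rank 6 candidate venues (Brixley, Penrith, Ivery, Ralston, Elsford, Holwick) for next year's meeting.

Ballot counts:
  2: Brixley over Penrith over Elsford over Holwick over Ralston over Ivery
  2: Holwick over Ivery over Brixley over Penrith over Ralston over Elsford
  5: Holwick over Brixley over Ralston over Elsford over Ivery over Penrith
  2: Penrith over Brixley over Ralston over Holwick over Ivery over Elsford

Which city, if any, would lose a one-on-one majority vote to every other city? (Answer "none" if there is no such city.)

Pairwise majorities:
Brixley vs Penrith: 9 to 2, Brixley.
Brixley vs Ivery: Brixley wins 9–2.
Brixley vs Ralston: Brixley is ranked higher on 2+2+5+2 = 11 ballots, Ralston on 0. Brixley wins 11–0.
Brixley vs Elsford: Brixley, 11–0.
Brixley vs Holwick: Holwick, 7–4.
Penrith vs Ivery: Ivery wins 7–4.
Penrith vs Ralston: Penrith, 6–5.
Penrith vs Elsford: Penrith is ranked higher on 2+2+2 = 6 ballots, Elsford on 5. Penrith wins 6–5.
Penrith–Holwick: Holwick 7–4.
Ivery–Ralston: Ralston 9–2.
Ivery vs Elsford: Elsford, 7–4.
Ivery–Holwick: Holwick 11–0.
Ralston–Elsford: Ralston 9–2.
Ralston vs Holwick: Holwick, 9–2.
Elsford vs Holwick: 2 to 9, Holwick.
Each city has at least one pairwise win (Brixley beats Penrith; Penrith beats Ralston; Ivery beats Penrith; Ralston beats Ivery; Elsford beats Ivery; Holwick beats Brixley) — no Condorcet loser.

none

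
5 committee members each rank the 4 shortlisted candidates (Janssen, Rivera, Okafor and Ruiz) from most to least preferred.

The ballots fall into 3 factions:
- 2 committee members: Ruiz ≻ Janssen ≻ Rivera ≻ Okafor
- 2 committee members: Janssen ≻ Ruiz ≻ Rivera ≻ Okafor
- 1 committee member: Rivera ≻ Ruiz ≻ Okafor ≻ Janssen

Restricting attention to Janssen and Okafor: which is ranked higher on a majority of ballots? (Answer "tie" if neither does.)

Ballots ranking Janssen above Okafor: 2 + 2 = 4.
Ballots ranking Okafor above Janssen: 5 − 4 = 1.
Janssen wins the head-to-head 4–1.

Janssen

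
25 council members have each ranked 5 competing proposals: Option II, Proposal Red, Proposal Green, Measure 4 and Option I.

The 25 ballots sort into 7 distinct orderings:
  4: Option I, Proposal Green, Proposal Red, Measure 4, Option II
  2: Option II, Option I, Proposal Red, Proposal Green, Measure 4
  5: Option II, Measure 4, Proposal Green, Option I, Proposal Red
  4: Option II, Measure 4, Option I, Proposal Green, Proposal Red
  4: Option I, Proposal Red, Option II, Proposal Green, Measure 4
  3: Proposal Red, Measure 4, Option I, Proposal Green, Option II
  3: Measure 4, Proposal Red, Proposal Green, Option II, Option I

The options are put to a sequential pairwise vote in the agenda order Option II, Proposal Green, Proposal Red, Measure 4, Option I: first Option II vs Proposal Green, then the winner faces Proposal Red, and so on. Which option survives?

Option I

Round 1: Option II vs Proposal Green — 15–10, Option II advances.
Round 2: Option II vs Proposal Red — 11–14, Proposal Red advances.
Round 3: Proposal Red vs Measure 4 — 13–12, Proposal Red advances.
Round 4: Proposal Red vs Option I — 6–19, Option I advances.
Option I survives the agenda.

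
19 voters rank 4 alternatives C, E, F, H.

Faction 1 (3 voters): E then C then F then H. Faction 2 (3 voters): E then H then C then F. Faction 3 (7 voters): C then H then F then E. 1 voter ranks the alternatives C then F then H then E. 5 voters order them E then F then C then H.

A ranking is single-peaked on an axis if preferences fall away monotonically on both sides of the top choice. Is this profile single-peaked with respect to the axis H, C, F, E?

no

Axis positions: H=1, C=2, F=3, E=4.
Faction 1: ranking walks positions 4-2-3-1; C is ranked above F even though F lies between C and the peak E on the axis — preferences dip and rise again. Not single-peaked.
Faction 2: ranking walks positions 4-1-2-3; H is ranked above F even though F lies between H and the peak E on the axis — preferences dip and rise again. Not single-peaked.
Faction 3 (peak C at position 2): ranking walks positions 2-1-3-4, expanding outward from the peak — single-peaked.
Faction 4 (peak C at position 2): ranking walks positions 2-3-1-4, expanding outward from the peak — single-peaked.
Faction 5 (peak E at position 4): ranking walks positions 4-3-2-1, expanding outward from the peak — single-peaked.
Faction 1 violates single-peakedness, so the profile is not single-peaked on this axis.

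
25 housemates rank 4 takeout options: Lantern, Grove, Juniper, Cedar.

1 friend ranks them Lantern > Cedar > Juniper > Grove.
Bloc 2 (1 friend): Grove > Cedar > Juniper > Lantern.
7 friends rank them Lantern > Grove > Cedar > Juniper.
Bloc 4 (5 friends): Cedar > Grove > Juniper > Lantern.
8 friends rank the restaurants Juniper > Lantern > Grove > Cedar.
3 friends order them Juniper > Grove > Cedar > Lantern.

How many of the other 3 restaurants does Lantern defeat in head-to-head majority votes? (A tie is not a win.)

Lantern against each rival (25 friends):
Lantern–Grove: Lantern 16–9.
Lantern–Juniper: Juniper 17–8.
Lantern vs Cedar: Lantern preferred on 1+7+8 = 16 ballots; Lantern wins 16–9.
Lantern beats Grove, Cedar; loses to Juniper — 2 pairwise wins.

2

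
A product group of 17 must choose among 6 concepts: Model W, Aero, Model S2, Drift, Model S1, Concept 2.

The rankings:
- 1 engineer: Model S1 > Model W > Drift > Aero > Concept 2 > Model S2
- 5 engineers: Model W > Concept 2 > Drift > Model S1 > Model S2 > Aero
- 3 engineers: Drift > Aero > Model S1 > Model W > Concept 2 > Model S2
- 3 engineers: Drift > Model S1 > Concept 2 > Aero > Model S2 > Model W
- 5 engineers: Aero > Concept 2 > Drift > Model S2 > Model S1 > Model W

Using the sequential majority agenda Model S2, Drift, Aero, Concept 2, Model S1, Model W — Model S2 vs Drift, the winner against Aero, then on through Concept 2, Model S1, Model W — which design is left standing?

Model W

Round 1: Model S2 vs Drift — 0–17, Drift advances.
Round 2: Drift vs Aero — 12–5, Drift advances.
Round 3: Drift vs Concept 2 — 7–10, Concept 2 advances.
Round 4: Concept 2 vs Model S1 — 10–7, Concept 2 advances.
Round 5: Concept 2 vs Model W — 8–9, Model W advances.
Model W survives the agenda.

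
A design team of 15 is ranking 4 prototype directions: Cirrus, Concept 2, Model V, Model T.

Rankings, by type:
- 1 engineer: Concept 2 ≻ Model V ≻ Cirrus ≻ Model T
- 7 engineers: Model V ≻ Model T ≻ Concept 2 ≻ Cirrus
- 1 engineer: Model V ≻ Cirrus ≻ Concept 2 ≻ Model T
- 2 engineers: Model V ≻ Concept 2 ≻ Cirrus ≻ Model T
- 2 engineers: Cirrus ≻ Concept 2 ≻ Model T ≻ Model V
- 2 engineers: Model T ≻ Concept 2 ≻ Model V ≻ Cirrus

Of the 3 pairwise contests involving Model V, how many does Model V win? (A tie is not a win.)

3

Model V against each rival (15 engineers):
Model V vs Cirrus: 13 to 2, Model V.
Model V vs Concept 2: 7+1+2 = 10 for Model V, 5 for Concept 2 — Model V by 10–5.
Model V vs Model T: Model V is ranked higher on 1+7+1+2 = 11 ballots, Model T on 4. Model V wins 11–4.
Model V beats Cirrus, Concept 2, Model T — 3 pairwise wins.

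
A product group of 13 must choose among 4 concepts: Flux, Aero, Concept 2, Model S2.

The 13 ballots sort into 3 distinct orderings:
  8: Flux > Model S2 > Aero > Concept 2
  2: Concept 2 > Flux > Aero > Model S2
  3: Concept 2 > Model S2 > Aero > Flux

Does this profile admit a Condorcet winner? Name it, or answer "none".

Pairwise majorities:
Flux vs Aero: 10 to 3, Flux.
Flux vs Concept 2: Flux is ranked higher on 8 ballots, Concept 2 on 5. Flux wins 8–5.
Flux vs Model S2: 10 to 3, Flux.
Aero vs Concept 2: 8 to 5, Aero.
Aero vs Model S2: 2 for Aero, 11 for Model S2 — Model S2 by 11–2.
Concept 2 vs Model S2: 2+3 = 5 for Concept 2, 8 for Model S2 — Model S2 by 8–5.
Flux wins every pairwise contest, so Flux is the Condorcet winner.

Flux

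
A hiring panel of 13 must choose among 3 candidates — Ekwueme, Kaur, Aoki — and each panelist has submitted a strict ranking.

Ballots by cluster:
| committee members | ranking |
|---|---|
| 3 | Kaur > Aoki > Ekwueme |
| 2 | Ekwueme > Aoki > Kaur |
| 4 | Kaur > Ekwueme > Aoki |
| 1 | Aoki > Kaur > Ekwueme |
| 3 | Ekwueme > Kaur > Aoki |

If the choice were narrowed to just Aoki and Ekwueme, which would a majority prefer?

Ballots ranking Aoki above Ekwueme: 3 + 1 = 4.
Ballots ranking Ekwueme above Aoki: 13 − 4 = 9.
Ekwueme wins the head-to-head 9–4.

Ekwueme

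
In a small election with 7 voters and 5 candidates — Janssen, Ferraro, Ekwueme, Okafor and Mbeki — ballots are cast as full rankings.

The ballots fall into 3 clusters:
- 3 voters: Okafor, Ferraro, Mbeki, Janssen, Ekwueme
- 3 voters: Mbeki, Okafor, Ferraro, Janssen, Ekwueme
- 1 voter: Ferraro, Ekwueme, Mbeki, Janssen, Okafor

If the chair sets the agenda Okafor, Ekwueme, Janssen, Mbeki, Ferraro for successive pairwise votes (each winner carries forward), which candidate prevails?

Round 1: Okafor vs Ekwueme — 6–1, Okafor advances.
Round 2: Okafor vs Janssen — 6–1, Okafor advances.
Round 3: Okafor vs Mbeki — 3–4, Mbeki advances.
Round 4: Mbeki vs Ferraro — 3–4, Ferraro advances.
Ferraro survives the agenda.

Ferraro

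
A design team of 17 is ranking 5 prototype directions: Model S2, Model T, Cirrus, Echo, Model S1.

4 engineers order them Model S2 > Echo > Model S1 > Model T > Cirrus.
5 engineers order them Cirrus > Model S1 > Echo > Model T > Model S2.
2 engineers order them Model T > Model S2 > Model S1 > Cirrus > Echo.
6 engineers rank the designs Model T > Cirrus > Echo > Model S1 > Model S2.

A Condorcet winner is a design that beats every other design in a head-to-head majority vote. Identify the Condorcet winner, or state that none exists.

Pairwise majorities:
Model S2 vs Model T: Model T, 13–4.
Model S2 vs Cirrus: Cirrus, 11–6.
Model S2 vs Echo: Echo wins 11–6.
Model S2 vs Model S1: Model S1, 11–6.
Model T vs Cirrus: Model T wins 12–5.
Model T vs Echo: Echo, 9–8.
Model T vs Model S1: Model S1 wins 9–8.
Cirrus–Echo: Cirrus 13–4.
Cirrus vs Model S1: Cirrus, 11–6.
Echo–Model S1: Echo 10–7.
Every design loses at least once (Model S2 loses to Model T; Model T loses to Echo; Cirrus loses to Model T; Echo loses to Cirrus; Model S1 loses to Cirrus). The majority relation contains the cycle Model T beats Cirrus beats Echo beats Model T, so there is no Condorcet winner.

none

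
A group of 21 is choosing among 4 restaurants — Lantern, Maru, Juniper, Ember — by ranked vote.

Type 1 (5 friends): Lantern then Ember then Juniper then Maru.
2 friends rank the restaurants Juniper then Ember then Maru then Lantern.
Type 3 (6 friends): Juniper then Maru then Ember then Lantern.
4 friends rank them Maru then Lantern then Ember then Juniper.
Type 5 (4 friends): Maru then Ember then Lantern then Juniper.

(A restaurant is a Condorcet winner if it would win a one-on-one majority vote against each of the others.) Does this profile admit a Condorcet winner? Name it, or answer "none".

none

Pairwise majorities:
Lantern vs Maru: 5 for Lantern, 16 for Maru — Maru by 16–5.
Lantern vs Juniper: Lantern is ranked higher on 5+4+4 = 13 ballots, Juniper on 8. Lantern wins 13–8.
Lantern vs Ember: Lantern preferred on 5+4 = 9 ballots; Ember wins 12–9.
Maru vs Juniper: Maru preferred on 4+4 = 8 ballots; Juniper wins 13–8.
Maru vs Ember: 6+4+4 = 14 for Maru, 7 for Ember — Maru by 14–7.
Juniper vs Ember: Juniper preferred on 2+6 = 8 ballots; Ember wins 13–8.
No restaurant is unbeaten: Lantern loses to Maru; Maru loses to Juniper; Juniper loses to Lantern; Ember loses to Maru. In particular Lantern > Juniper > Maru > Lantern is a majority cycle — no Condorcet winner exists.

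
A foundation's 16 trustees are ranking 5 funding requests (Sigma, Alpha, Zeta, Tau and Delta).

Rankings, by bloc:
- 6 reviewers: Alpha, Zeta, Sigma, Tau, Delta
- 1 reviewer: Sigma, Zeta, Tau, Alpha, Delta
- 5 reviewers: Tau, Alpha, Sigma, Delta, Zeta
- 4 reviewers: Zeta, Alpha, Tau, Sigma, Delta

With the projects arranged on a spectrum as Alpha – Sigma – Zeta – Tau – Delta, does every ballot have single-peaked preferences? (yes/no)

no

Axis positions: Alpha=1, Sigma=2, Zeta=3, Tau=4, Delta=5.
Bloc 1: ranking walks positions 1-3-2-4-5; Zeta is ranked above Sigma even though Sigma lies between Zeta and the peak Alpha on the axis — preferences dip and rise again. Not single-peaked.
Bloc 2 (peak Sigma at position 2): ranking walks positions 2-3-4-1-5, expanding outward from the peak — single-peaked.
Bloc 3: ranking walks positions 4-1-2-5-3; Alpha is ranked above Zeta even though Zeta lies between Alpha and the peak Tau on the axis — preferences dip and rise again. Not single-peaked.
Bloc 4: ranking walks positions 3-1-4-2-5; Alpha is ranked above Sigma even though Sigma lies between Alpha and the peak Zeta on the axis — preferences dip and rise again. Not single-peaked.
Bloc 1 violates single-peakedness, so the profile is not single-peaked on this axis.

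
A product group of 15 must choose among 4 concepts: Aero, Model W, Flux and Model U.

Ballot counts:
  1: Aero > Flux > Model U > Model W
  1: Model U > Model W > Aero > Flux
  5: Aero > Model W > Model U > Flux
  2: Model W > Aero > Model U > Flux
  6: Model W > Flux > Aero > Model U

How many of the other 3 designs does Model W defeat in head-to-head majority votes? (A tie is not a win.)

3

Model W against each rival (15 engineers):
Model W vs Aero: Model W wins 9–6.
Model W vs Flux: 1+5+2+6 = 14 for Model W, 1 for Flux — Model W by 14–1.
Model W vs Model U: Model W, 13–2.
Model W beats Aero, Flux, Model U — 3 pairwise wins.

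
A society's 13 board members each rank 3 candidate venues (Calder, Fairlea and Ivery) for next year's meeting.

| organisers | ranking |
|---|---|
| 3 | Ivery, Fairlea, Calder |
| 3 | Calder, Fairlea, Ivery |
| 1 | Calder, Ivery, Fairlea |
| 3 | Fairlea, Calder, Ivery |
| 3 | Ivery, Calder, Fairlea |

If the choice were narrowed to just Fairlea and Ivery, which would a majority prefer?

Ballots ranking Fairlea above Ivery: 3 + 3 = 6.
Ballots ranking Ivery above Fairlea: 13 − 6 = 7.
Ivery wins the head-to-head 7–6.

Ivery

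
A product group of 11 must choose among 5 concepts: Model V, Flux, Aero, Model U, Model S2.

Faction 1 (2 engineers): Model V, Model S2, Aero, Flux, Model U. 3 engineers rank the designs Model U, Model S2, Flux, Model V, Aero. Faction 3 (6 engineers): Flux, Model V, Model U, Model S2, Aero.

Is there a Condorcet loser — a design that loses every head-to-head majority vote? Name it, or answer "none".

Head-to-head results (11 engineers):
Model V vs Flux: Flux wins 9–2.
Model V vs Aero: Model V wins 11–0.
Model V vs Model U: 2+6 = 8 for Model V, 3 for Model U — Model V by 8–3.
Model V–Model S2: Model V 8–3.
Flux–Aero: Flux 9–2.
Flux–Model U: Flux 8–3.
Flux vs Model S2: Flux wins 6–5.
Aero vs Model U: 2 for Aero, 9 for Model U — Model U by 9–2.
Aero vs Model S2: Model S2, 11–0.
Model U vs Model S2: Model U wins 9–2.
Aero is beaten in every head-to-head and is the Condorcet loser.

Aero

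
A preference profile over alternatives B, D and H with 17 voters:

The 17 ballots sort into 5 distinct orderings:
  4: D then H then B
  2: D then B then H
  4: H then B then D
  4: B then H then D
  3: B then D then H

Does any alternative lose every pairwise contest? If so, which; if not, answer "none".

H

Head-to-head results (17 voters):
B–D: B 11–6.
B vs H: B, 9–8.
D vs H: D wins 9–8.
H loses to every other alternative — it is the Condorcet loser.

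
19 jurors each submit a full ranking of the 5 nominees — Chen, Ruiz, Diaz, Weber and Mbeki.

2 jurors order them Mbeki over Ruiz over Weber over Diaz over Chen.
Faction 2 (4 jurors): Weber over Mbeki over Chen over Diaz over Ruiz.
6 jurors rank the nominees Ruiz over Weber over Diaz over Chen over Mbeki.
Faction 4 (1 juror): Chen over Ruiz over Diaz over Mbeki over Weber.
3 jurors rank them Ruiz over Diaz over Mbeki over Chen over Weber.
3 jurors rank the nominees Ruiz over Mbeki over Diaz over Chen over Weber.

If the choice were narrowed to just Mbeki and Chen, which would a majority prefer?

Mbeki

Ballots ranking Mbeki above Chen: 2 + 4 + 3 + 3 = 12.
Ballots ranking Chen above Mbeki: 19 − 12 = 7.
Mbeki wins the head-to-head 12–7.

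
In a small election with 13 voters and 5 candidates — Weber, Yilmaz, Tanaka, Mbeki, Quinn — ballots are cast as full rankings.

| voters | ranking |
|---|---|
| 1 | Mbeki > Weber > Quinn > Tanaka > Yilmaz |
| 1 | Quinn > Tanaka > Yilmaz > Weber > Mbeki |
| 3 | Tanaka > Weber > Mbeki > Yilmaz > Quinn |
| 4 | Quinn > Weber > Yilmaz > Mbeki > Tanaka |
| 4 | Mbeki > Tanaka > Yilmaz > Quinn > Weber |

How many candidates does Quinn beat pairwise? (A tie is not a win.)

1

Quinn against each rival (13 voters):
Quinn vs Weber: 9 to 4, Quinn.
Quinn vs Yilmaz: 1+1+4 = 6 for Quinn, 7 for Yilmaz — Yilmaz by 7–6.
Quinn vs Tanaka: Quinn is ranked higher on 1+1+4 = 6 ballots, Tanaka on 7. Tanaka wins 7–6.
Quinn vs Mbeki: Mbeki wins 8–5.
Quinn beats Weber; loses to Yilmaz, Tanaka, Mbeki — 1 pairwise win.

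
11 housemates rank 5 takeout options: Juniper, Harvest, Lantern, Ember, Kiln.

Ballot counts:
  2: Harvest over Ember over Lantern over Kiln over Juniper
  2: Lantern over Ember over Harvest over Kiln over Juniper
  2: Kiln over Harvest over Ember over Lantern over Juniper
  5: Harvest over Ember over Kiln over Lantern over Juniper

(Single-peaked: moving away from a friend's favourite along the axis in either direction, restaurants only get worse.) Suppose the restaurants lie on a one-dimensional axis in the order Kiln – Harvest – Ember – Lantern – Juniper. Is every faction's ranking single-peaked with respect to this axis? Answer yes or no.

Axis positions: Kiln=1, Harvest=2, Ember=3, Lantern=4, Juniper=5.
Faction 1 (peak Harvest at position 2): ranking walks positions 2-3-4-1-5, expanding outward from the peak — single-peaked.
Faction 2 (peak Lantern at position 4): ranking walks positions 4-3-2-1-5, expanding outward from the peak — single-peaked.
Faction 3 (peak Kiln at position 1): ranking walks positions 1-2-3-4-5, expanding outward from the peak — single-peaked.
Faction 4 (peak Harvest at position 2): ranking walks positions 2-3-1-4-5, expanding outward from the peak — single-peaked.
Every ranking is single-peaked on this axis.

yes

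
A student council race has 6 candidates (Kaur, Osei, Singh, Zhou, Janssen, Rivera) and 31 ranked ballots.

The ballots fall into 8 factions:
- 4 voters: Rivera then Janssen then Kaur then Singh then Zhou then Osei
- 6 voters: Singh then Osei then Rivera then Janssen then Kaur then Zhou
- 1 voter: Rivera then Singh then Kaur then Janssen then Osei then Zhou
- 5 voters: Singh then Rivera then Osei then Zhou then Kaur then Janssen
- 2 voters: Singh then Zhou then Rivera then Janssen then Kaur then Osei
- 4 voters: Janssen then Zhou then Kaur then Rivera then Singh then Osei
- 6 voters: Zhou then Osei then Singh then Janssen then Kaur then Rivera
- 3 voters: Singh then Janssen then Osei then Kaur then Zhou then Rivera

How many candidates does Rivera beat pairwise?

4

Rivera against each rival (31 voters):
Rivera–Kaur: Rivera 18–13.
Rivera vs Osei: 16 to 15, Rivera.
Rivera vs Singh: Singh wins 22–9.
Rivera vs Zhou: Rivera wins 16–15.
Rivera vs Janssen: Rivera, 18–13.
Rivera beats Kaur, Osei, Zhou, Janssen; loses to Singh — 4 pairwise wins.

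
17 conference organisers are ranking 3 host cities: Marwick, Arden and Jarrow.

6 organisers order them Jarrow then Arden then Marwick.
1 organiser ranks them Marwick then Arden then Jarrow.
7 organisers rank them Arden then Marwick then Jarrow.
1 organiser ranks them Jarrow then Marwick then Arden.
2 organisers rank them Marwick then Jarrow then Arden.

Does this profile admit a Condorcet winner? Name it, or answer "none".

none

Head-to-head results (17 organisers):
Marwick vs Arden: Arden, 13–4.
Marwick vs Jarrow: Marwick, 10–7.
Arden–Jarrow: Jarrow 9–8.
Each city drops at least one matchup (Marwick loses to Arden; Arden loses to Jarrow; Jarrow loses to Marwick); the cycle Marwick beats Jarrow beats Arden beats Marwick rules out a Condorcet winner.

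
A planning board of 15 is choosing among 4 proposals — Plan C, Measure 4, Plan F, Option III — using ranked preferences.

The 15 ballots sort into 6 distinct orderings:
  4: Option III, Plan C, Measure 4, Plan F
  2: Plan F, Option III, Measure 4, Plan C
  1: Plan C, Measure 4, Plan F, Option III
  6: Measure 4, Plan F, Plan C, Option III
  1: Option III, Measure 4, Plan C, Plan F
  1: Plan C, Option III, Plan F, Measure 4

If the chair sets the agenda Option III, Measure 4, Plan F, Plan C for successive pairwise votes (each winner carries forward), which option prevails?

Round 1: Option III vs Measure 4 — 8–7, Option III advances.
Round 2: Option III vs Plan F — 6–9, Plan F advances.
Round 3: Plan F vs Plan C — 8–7, Plan F advances.
Plan F survives the agenda.

Plan F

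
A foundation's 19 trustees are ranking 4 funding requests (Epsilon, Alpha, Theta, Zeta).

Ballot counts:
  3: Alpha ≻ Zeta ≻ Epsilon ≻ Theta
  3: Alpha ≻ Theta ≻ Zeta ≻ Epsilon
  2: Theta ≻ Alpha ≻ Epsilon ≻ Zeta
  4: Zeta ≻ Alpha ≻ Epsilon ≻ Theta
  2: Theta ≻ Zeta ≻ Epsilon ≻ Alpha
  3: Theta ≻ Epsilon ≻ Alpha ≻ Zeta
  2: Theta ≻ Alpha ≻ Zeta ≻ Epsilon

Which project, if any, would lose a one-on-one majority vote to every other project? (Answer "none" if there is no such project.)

Epsilon

Pairwise majorities:
Epsilon vs Alpha: 2+3 = 5 for Epsilon, 14 for Alpha — Alpha by 14–5.
Epsilon vs Theta: Epsilon preferred on 3+4 = 7 ballots; Theta wins 12–7.
Epsilon vs Zeta: Zeta, 14–5.
Alpha vs Theta: 3+3+4 = 10 for Alpha, 9 for Theta — Alpha by 10–9.
Alpha vs Zeta: Alpha is ranked higher on 3+3+2+3+2 = 13 ballots, Zeta on 6. Alpha wins 13–6.
Theta vs Zeta: Theta wins 12–7.
Epsilon is beaten in every head-to-head and is the Condorcet loser.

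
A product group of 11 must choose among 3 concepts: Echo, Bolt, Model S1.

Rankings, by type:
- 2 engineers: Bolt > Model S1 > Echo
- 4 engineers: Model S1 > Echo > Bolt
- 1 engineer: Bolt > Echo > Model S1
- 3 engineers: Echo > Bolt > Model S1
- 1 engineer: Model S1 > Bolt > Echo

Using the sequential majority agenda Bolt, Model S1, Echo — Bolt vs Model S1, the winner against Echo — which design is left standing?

Echo

Round 1: Bolt vs Model S1 — 6–5, Bolt advances.
Round 2: Bolt vs Echo — 4–7, Echo advances.
The agenda winner is Echo.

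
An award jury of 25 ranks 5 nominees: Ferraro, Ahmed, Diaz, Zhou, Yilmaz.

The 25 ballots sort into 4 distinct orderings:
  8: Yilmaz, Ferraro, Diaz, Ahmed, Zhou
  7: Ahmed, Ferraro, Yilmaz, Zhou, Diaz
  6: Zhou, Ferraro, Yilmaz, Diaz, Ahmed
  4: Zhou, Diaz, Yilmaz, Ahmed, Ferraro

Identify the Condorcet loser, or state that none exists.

none

Head-to-head results (25 jurors):
Ferraro vs Ahmed: Ferraro wins 14–11.
Ferraro–Diaz: Ferraro 21–4.
Ferraro vs Zhou: Ferraro is ranked higher on 8+7 = 15 ballots, Zhou on 10. Ferraro wins 15–10.
Ferraro vs Yilmaz: Ferraro wins 13–12.
Ahmed–Diaz: Diaz 18–7.
Ahmed vs Zhou: Ahmed is ranked higher on 8+7 = 15 ballots, Zhou on 10. Ahmed wins 15–10.
Ahmed vs Yilmaz: Yilmaz, 18–7.
Diaz vs Zhou: Diaz is ranked higher on 8 ballots, Zhou on 17. Zhou wins 17–8.
Diaz–Yilmaz: Yilmaz 21–4.
Zhou vs Yilmaz: Zhou preferred on 6+4 = 10 ballots; Yilmaz wins 15–10.
No nominee is winless: Ferraro beats Ahmed; Ahmed beats Zhou; Diaz beats Ahmed; Zhou beats Diaz; Yilmaz beats Ahmed. There is no Condorcet loser.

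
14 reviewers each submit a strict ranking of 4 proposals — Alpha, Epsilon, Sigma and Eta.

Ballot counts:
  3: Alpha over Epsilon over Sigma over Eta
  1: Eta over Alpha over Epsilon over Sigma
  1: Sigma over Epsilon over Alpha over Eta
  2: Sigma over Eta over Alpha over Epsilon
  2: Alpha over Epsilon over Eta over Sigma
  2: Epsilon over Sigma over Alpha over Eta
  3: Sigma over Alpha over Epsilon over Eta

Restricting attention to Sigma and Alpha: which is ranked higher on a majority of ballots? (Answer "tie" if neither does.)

Ballots ranking Sigma above Alpha: 1 + 2 + 2 + 3 = 8.
Ballots ranking Alpha above Sigma: 14 − 8 = 6.
Sigma wins the head-to-head 8–6.

Sigma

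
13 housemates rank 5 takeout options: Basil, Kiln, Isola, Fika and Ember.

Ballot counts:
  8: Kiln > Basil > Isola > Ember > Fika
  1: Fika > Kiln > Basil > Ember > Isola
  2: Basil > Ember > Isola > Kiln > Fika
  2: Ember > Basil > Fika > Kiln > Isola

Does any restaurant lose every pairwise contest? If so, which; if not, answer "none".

Fika

Head-to-head results (13 friends):
Basil vs Kiln: 2+2 = 4 for Basil, 9 for Kiln — Kiln by 9–4.
Basil vs Isola: 13 to 0, Basil.
Basil vs Fika: 8+2+2 = 12 for Basil, 1 for Fika — Basil by 12–1.
Basil vs Ember: Basil preferred on 8+1+2 = 11 ballots; Basil wins 11–2.
Kiln vs Isola: Kiln preferred on 8+1+2 = 11 ballots; Kiln wins 11–2.
Kiln vs Fika: Kiln, 10–3.
Kiln vs Ember: Kiln is ranked higher on 8+1 = 9 ballots, Ember on 4. Kiln wins 9–4.
Isola–Fika: Isola 10–3.
Isola vs Ember: 8 to 5, Isola.
Fika vs Ember: Fika preferred on 1 ballot; Ember wins 12–1.
Fika is beaten in every head-to-head and is the Condorcet loser.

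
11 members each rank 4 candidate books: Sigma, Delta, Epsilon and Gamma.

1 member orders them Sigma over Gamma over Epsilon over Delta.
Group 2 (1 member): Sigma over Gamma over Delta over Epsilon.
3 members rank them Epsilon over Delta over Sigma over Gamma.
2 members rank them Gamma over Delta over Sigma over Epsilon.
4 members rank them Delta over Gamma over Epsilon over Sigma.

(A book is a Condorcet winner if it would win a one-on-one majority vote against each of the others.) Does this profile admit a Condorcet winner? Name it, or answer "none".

Head-to-head results (11 members):
Sigma vs Delta: 1+1 = 2 for Sigma, 9 for Delta — Delta by 9–2.
Sigma vs Epsilon: 4 to 7, Epsilon.
Sigma vs Gamma: Sigma is ranked higher on 1+1+3 = 5 ballots, Gamma on 6. Gamma wins 6–5.
Delta vs Epsilon: Delta is ranked higher on 1+2+4 = 7 ballots, Epsilon on 4. Delta wins 7–4.
Delta vs Gamma: Delta is ranked higher on 3+4 = 7 ballots, Gamma on 4. Delta wins 7–4.
Epsilon vs Gamma: Epsilon is ranked higher on 3 ballots, Gamma on 8. Gamma wins 8–3.
Only Delta has no losses; Delta is the Condorcet winner.

Delta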